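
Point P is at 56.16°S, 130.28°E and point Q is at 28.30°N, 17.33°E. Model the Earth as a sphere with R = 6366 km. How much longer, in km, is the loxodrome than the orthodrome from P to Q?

Great circle: cos σ = sin φ₁ sin φ₂ + cos φ₁ cos φ₂ cos Δλ,  σ = 2.1956 rad → d_gc = 13977.4 km
Rhumb line: Δψ = +1.7054, q = Δφ/Δψ = 0.8644, d_rh = R√(Δφ²+q²Δλ²) = 14343.4 km
Excess = 14343.4 − 13977.4 = 366.0 ≈ 366 km

366 km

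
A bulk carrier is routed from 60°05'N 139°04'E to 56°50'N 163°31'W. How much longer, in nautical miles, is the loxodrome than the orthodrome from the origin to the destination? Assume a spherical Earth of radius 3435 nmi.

56 nmi

Great circle: cos σ = sin φ₁ sin φ₂ + cos φ₁ cos φ₂ cos Δλ,  σ = 0.5105 rad → d_gc = 1753.7 nmi
Rhumb line: Δψ = -0.1085, q = Δφ/Δψ = 0.5227, d_rh = R√(Δφ²+q²Δλ²) = 1809.7 nmi
Excess = 1809.7 − 1753.7 = 56.0 ≈ 56 nmi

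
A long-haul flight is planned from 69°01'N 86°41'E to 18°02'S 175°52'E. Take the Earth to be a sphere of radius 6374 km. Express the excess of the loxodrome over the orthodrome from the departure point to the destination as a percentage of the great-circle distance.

3.4%

Great circle: σ = 1.8590 rad → d_gc = Rσ = 11849.0 km
Rhumb: Δφ = -1.5193, Δλ = +1.5565, Δψ = -2.0065, q = Δφ/Δψ = 0.7572 → d_rh = R√(Δφ²+q²Δλ²) = 12256.5 km
Excess = (12256.5 − 11849.0) / 11849.0 = 407.5 / 11849.0 = 3.44% ≈ 3.4%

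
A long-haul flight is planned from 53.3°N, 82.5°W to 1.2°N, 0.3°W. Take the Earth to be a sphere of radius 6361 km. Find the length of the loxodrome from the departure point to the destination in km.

9603 km

Rhumb course C = atan2(Δλ, Δψ) with Δψ = ln[tan(π/4+φ₂/2)/tan(π/4+φ₁/2)] = -1.0826, Δλ = +1.4347 → C = 127.04°
d = R·|Δφ| / |cos C| = 6361·0.90932 / 0.60236 = 9603 km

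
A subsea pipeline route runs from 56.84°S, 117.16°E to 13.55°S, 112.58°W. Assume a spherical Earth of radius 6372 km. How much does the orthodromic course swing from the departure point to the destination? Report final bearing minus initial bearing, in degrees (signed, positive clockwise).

-106.4°

At departure: θ₁ = atan2(sin Δλ cos φ₂, cos φ₁ sin φ₂ − sin φ₁ cos φ₂ cos Δλ) = 131.40°
At arrival: θ₂ = atan2(sin Δλ cos φ₁, −cos φ₂ sin φ₁ + sin φ₂ cos φ₁ cos Δλ) = 24.96°
Δθ = θ₂ − θ₁ = -106.4°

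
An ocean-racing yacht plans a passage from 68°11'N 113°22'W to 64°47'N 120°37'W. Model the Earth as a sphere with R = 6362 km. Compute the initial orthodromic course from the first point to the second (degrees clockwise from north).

θ = atan2( sin Δλ·cos φ₂ ,  cos φ₁ sin φ₂ − sin φ₁ cos φ₂ cos Δλ )
  = atan2(-0.0538, -0.0561) = 223.76°

223.8°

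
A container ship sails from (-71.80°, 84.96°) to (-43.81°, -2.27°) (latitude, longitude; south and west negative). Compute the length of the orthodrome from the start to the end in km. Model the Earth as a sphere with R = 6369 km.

cos σ = sin φ₁ sin φ₂ + cos φ₁ cos φ₂ cos Δλ
      = sin(-71.80°)sin(-43.81°) + cos(-71.80°)cos(-43.81°)cos(-87.23°) = 0.6685
σ = 48.046° → d = Rσ = 6369·0.83857 = 5341 km

5341 km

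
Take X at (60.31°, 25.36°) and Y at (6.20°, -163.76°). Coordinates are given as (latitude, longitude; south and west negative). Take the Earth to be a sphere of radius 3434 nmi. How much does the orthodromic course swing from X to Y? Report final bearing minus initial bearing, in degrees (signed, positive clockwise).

+165.2°

Initial bearing θ₁ = atan2(sin Δλ cos φ₂, cos φ₁ sin φ₂ − sin φ₁ cos φ₂ cos Δλ) = 9.86°
Final bearing θ₂ = (initial bearing from the destination back to the start) + 180° = 175.10°
Δθ = θ₂ − θ₁ = +165.2°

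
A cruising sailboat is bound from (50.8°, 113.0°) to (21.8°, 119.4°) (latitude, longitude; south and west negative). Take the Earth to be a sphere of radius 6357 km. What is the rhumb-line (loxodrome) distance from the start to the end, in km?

Δψ = ln[tan(π/4+φ₂/2)/tan(π/4+φ₁/2)] = -0.6426;  Δφ = -0.5061 rad,  Δλ = +0.1117 rad
q = Δφ/Δψ = 0.7877
d = R·√(Δφ² + q²Δλ²) = 6357·0.51374 = 3266 km

3266 km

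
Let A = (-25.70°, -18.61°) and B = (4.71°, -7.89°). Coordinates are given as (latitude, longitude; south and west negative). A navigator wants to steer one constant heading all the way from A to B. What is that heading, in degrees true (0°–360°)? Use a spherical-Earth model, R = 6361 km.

Meridional parts: M(φ₁)=-0.4644, M(φ₂)=+0.0823 → ΔM = +0.5467;  Δλ = +0.1871 rad
tan C = Δλ / ΔM = +0.3422 → C = 18.89°

18.9°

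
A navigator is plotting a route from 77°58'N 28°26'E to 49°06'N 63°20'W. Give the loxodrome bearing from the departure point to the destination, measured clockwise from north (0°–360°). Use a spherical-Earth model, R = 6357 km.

Δψ = ln[tan(π/4+φ₂/2)/tan(π/4+φ₁/2)] = -1.2635
Δλ = -1.6016 rad (taken the short way round)
course = atan2(Δλ, Δψ) = 231.73°

231.7°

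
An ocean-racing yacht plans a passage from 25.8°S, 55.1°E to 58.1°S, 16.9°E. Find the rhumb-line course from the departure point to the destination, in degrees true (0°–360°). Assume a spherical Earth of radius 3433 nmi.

220.3°

Δψ = ln[tan(π/4+φ₂/2)/tan(π/4+φ₁/2)] = -0.7861
Δλ = -0.6667 rad (taken the short way round)
course = atan2(Δλ, Δψ) = 220.30°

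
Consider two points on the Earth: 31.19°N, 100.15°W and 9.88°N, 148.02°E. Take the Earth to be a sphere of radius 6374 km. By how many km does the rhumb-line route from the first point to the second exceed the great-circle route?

349 km

Great circle: cos σ = sin φ₁ sin φ₂ + cos φ₁ cos φ₂ cos Δλ,  σ = 1.7973 rad → d_gc = 11455.7 km
Rhumb line: Δψ = -0.4001, q = Δφ/Δψ = 0.9295, d_rh = R√(Δφ²+q²Δλ²) = 11804.3 km
Excess = 11804.3 − 11455.7 = 348.6 ≈ 349 km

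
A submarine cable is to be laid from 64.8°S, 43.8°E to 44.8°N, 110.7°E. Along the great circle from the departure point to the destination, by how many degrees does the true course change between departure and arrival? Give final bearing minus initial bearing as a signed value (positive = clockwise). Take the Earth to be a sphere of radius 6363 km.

-22.5°

At departure: θ₁ = atan2(sin Δλ cos φ₂, cos φ₁ sin φ₂ − sin φ₁ cos φ₂ cos Δλ) = 49.78°
At arrival: θ₂ = atan2(sin Δλ cos φ₁, −cos φ₂ sin φ₁ + sin φ₂ cos φ₁ cos Δλ) = 27.27°
Δθ = θ₂ − θ₁ = -22.5°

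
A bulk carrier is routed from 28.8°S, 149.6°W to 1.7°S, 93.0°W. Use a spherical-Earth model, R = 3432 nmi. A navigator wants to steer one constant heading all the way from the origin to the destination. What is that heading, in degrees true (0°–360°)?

63.4°

Meridional parts: M(φ₁)=-0.5253, M(φ₂)=-0.0297 → ΔM = +0.4956;  Δλ = +0.9879 rad
tan C = Δλ / ΔM = +1.9933 → C = 63.36°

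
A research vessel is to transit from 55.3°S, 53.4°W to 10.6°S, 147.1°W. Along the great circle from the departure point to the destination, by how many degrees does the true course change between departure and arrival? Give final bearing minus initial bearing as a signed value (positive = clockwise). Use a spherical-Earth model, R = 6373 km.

At departure: θ₁ = atan2(sin Δλ cos φ₂, cos φ₁ sin φ₂ − sin φ₁ cos φ₂ cos Δλ) = 260.91°
At arrival: θ₂ = atan2(sin Δλ cos φ₁, −cos φ₂ sin φ₁ + sin φ₂ cos φ₁ cos Δλ) = 325.12°
Δθ = θ₂ − θ₁ = +64.2°

+64.2°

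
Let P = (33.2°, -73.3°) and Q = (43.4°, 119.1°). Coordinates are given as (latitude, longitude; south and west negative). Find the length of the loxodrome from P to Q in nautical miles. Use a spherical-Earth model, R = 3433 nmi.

Rhumb course C = atan2(Δλ, Δψ) with Δψ = ln[tan(π/4+φ₂/2)/tan(π/4+φ₁/2)] = +0.2275, Δλ = -2.9252 → C = 274.45°
d = R·|Δφ| / |cos C| = 3433·0.17802 / 0.07755 = 7881 nmi

7881 nmi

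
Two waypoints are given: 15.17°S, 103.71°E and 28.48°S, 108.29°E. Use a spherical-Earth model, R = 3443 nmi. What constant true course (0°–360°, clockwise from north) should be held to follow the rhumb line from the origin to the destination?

Δψ = ln[tan(π/4+φ₂/2)/tan(π/4+φ₁/2)] = -0.2510
Δλ = +0.0799 rad (taken the short way round)
course = atan2(Δλ, Δψ) = 162.33°

162.3°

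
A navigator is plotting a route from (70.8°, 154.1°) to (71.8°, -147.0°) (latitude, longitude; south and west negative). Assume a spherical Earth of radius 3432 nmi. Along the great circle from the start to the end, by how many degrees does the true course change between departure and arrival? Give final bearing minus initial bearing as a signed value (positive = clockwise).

Initial bearing θ₁ = atan2(sin Δλ cos φ₂, cos φ₁ sin φ₂ − sin φ₁ cos φ₂ cos Δλ) = 59.10°
Final bearing θ₂ = (initial bearing from the destination back to the start) + 180° = 115.38°
Δθ = θ₂ − θ₁ = +56.3°

+56.3°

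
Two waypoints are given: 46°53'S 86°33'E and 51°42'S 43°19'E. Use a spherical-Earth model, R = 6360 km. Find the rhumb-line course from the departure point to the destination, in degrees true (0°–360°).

260.3°

Δψ = ln[tan(π/4+φ₂/2)/tan(π/4+φ₁/2)] = -0.1290
Δλ = -0.7546 rad (taken the short way round)
course = atan2(Δλ, Δψ) = 260.30°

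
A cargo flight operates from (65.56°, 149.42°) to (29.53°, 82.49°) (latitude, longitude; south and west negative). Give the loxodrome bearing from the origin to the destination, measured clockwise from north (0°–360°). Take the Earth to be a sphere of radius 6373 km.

Δψ = ln[tan(π/4+φ₂/2)/tan(π/4+φ₁/2)] = -0.9900
Δλ = -1.1681 rad (taken the short way round)
course = atan2(Δλ, Δψ) = 229.72°

229.7°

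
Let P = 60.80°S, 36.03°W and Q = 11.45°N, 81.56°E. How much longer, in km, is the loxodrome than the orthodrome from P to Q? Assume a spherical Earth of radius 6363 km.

756 km

Great circle: cos σ = sin φ₁ sin φ₂ + cos φ₁ cos φ₂ cos Δλ,  σ = 1.9766 rad → d_gc = 12577.0 km
Rhumb line: Δψ = +1.5464, q = Δφ/Δψ = 0.8154, d_rh = R√(Δφ²+q²Δλ²) = 13333.3 km
Excess = 13333.3 − 12577.0 = 756.3 ≈ 756 km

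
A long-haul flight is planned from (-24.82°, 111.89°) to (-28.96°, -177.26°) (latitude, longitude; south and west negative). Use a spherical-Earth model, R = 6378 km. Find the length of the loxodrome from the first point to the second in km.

7047 km

Rhumb course C = atan2(Δλ, Δψ) with Δψ = ln[tan(π/4+φ₂/2)/tan(π/4+φ₁/2)] = -0.0810, Δλ = +1.2366 → C = 93.75°
d = R·|Δφ| / |cos C| = 6378·0.07226 / 0.06540 = 7047 km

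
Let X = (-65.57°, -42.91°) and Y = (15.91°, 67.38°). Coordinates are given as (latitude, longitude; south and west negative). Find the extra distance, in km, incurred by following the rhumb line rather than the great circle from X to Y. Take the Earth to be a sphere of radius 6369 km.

Great circle: cos σ = sin φ₁ sin φ₂ + cos φ₁ cos φ₂ cos Δλ,  σ = 1.9687 rad → d_gc = 12538.8 km
Rhumb line: Δψ = +1.8116, q = Δφ/Δψ = 0.7850, d_rh = R√(Δφ²+q²Δλ²) = 13215.8 km
Excess = 13215.8 − 12538.8 = 677.0 ≈ 677 km

677 km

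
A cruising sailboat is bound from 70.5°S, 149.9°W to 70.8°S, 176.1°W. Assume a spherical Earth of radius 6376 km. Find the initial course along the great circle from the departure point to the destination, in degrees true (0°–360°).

255.7°

θ = atan2( sin Δλ·cos φ₂ ,  cos φ₁ sin φ₂ − sin φ₁ cos φ₂ cos Δλ )
  = atan2(-0.1452, -0.0371) = 255.67°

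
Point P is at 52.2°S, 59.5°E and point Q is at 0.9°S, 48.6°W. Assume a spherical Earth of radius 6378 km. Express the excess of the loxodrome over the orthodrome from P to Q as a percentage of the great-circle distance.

Great circle: σ = 1.7497 rad → d_gc = Rσ = 11159.8 km
Rhumb: Δφ = +0.8954, Δλ = -1.8867, Δψ = +1.0561, q = Δφ/Δψ = 0.8478 → d_rh = R√(Δφ²+q²Δλ²) = 11691.0 km
Excess = (11691.0 − 11159.8) / 11159.8 = 531.2 / 11159.8 = 4.76% ≈ 4.8%

4.8%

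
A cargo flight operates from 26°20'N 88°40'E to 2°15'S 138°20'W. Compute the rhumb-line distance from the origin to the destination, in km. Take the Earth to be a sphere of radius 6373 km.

Δψ = ln[tan(π/4+φ₂/2)/tan(π/4+φ₁/2)] = -0.5160;  Δφ = -0.4989 rad,  Δλ = +2.3213 rad
q = Δφ/Δψ = 0.9669
d = R·√(Δφ² + q²Δλ²) = 6373·2.29913 = 14652 km

14652 km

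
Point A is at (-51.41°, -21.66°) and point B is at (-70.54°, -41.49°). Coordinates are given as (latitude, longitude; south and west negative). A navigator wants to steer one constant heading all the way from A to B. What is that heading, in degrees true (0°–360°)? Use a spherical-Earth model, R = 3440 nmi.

205.9°

Δψ = ln[tan(π/4+φ₂/2)/tan(π/4+φ₁/2)] = -0.7138
Δλ = -0.3461 rad (taken the short way round)
course = atan2(Δλ, Δψ) = 205.87°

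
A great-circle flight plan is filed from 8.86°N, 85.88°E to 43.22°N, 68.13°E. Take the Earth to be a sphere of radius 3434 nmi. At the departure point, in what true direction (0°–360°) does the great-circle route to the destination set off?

N = sin Δλ·cos φ₂ = -0.2222;  D = cos φ₁ sin φ₂ − sin φ₁ cos φ₂ cos Δλ = +0.5697
initial course = atan2(N, D) = 338.70°

338.7°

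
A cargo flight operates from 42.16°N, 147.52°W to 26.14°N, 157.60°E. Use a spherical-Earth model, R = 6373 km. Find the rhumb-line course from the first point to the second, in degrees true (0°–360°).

Δψ = ln[tan(π/4+φ₂/2)/tan(π/4+φ₁/2)] = -0.3400
Δλ = -0.9578 rad (taken the short way round)
course = atan2(Δλ, Δψ) = 250.46°

250.5°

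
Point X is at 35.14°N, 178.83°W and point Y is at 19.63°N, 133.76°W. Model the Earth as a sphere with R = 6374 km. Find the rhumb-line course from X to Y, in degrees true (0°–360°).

Δψ = ln[tan(π/4+φ₂/2)/tan(π/4+φ₁/2)] = -0.3063
Δλ = +0.7866 rad (taken the short way round)
course = atan2(Δλ, Δψ) = 111.28°

111.3°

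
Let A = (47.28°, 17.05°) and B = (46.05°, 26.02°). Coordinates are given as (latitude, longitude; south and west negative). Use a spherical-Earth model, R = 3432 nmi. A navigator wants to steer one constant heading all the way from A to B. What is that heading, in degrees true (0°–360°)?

101.3°

Δψ = ln[tan(π/4+φ₂/2)/tan(π/4+φ₁/2)] = -0.0313
Δλ = +0.1566 rad (taken the short way round)
course = atan2(Δλ, Δψ) = 101.30°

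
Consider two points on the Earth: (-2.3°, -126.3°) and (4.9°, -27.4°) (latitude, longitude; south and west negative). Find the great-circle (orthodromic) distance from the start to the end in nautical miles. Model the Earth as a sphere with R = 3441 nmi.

Haversine: a = sin²(Δφ/2)+cos φ₁ cos φ₂ sin²(Δλ/2) = 0.57872;  σ = 2·atan2(√a,√(1−a))
σ = 99.059° → d = Rσ = 3441·1.72890 = 5949 nmi

5949 nmi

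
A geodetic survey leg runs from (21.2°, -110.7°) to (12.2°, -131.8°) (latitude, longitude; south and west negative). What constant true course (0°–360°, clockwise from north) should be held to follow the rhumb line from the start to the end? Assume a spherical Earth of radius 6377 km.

Δψ = ln[tan(π/4+φ₂/2)/tan(π/4+φ₁/2)] = -0.1642
Δλ = -0.3683 rad (taken the short way round)
course = atan2(Δλ, Δψ) = 245.97°

246.0°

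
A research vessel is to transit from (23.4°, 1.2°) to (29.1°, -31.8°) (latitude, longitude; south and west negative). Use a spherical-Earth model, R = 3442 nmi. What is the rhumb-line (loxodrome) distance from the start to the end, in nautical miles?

1810 nmi

Rhumb course C = atan2(Δλ, Δψ) with Δψ = ln[tan(π/4+φ₂/2)/tan(π/4+φ₁/2)] = +0.1110, Δλ = -0.5760 → C = 280.91°
d = R·|Δφ| / |cos C| = 3442·0.09948 / 0.18923 = 1810 nmi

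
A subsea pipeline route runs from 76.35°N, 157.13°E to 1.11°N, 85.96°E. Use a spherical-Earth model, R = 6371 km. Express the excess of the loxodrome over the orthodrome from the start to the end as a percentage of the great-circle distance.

Great circle: σ = 1.4757 rad → d_gc = Rσ = 9401.5 km
Rhumb: Δφ = -1.3132, Δλ = -1.2422, Δψ = -2.1035, q = Δφ/Δψ = 0.6243 → d_rh = R√(Δφ²+q²Δλ²) = 9716.1 km
Excess = (9716.1 − 9401.5) / 9401.5 = 314.6 / 9401.5 = 3.346% ≈ 3.3%

3.3%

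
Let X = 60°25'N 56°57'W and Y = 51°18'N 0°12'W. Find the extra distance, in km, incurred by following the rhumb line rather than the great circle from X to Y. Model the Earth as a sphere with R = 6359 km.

Great circle: cos σ = sin φ₁ sin φ₂ + cos φ₁ cos φ₂ cos Δλ,  σ = 0.5587 rad → d_gc = 3552.9 km
Rhumb line: Δψ = -0.2851, q = Δφ/Δψ = 0.5581, d_rh = R√(Δφ²+q²Δλ²) = 3657.6 km
Excess = 3657.6 − 3552.9 = 104.7 ≈ 105 km

105 km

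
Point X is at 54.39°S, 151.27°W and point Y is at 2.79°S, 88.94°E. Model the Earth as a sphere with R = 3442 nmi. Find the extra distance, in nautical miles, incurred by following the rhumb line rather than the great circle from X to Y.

Great circle: cos σ = sin φ₁ sin φ₂ + cos φ₁ cos φ₂ cos Δλ,  σ = 1.8228 rad → d_gc = 6274.2 nmi
Rhumb line: Δψ = +1.0871, q = Δφ/Δψ = 0.8284, d_rh = R√(Δφ²+q²Δλ²) = 6719.4 nmi
Excess = 6719.4 − 6274.2 = 445.2 ≈ 445 nmi

445 nmi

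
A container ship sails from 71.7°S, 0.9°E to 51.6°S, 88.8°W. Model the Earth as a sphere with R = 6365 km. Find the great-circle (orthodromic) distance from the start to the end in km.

4647 km

cos σ = sin φ₁ sin φ₂ + cos φ₁ cos φ₂ cos Δλ
      = sin(-71.70°)sin(-51.60°) + cos(-71.70°)cos(-51.60°)cos(-89.70°) = 0.7451
σ = 41.834° → d = Rσ = 6365·0.73014 = 4647 km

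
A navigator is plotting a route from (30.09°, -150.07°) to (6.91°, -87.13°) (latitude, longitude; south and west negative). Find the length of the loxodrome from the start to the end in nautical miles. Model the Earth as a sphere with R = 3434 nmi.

3810 nmi

Rhumb course C = atan2(Δλ, Δψ) with Δψ = ln[tan(π/4+φ₂/2)/tan(π/4+φ₁/2)] = -0.4302, Δλ = +1.0985 → C = 111.39°
d = R·|Δφ| / |cos C| = 3434·0.40457 / 0.36467 = 3810 nmi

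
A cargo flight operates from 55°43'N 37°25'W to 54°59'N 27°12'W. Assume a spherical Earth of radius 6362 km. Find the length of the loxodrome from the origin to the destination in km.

650 km

Δψ = ln[tan(π/4+φ₂/2)/tan(π/4+φ₁/2)] = -0.0225;  Δφ = -0.0128 rad,  Δλ = +0.1783 rad
q = Δφ/Δψ = 0.5685
d = R·√(Δφ² + q²Δλ²) = 6362·0.10218 = 650 km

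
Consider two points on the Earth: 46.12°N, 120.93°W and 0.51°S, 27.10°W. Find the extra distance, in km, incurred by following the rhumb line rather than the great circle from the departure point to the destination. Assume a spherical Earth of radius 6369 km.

Great circle: cos σ = sin φ₁ sin φ₂ + cos φ₁ cos φ₂ cos Δλ,  σ = 1.6235 rad → d_gc = 10340.29 km
Rhumb line: Δψ = -0.9182, q = Δφ/Δψ = 0.8864, d_rh = R√(Δφ²+q²Δλ²) = 10598.78 km
Excess = 10598.78 − 10340.29 = 258.49 ≈ 258 km

258 km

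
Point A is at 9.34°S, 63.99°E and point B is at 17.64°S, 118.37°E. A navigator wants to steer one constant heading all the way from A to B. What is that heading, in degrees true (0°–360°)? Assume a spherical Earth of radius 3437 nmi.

98.9°

Meridional parts: M(φ₁)=-0.1637, M(φ₂)=-0.3129 → ΔM = -0.1491;  Δλ = +0.9491 rad
tan C = Δλ / ΔM = -6.3648 → C = 98.93°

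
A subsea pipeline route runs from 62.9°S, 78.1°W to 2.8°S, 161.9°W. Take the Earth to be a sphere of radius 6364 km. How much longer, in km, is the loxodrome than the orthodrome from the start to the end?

343 km

Great circle: cos σ = sin φ₁ sin φ₂ + cos φ₁ cos φ₂ cos Δλ,  σ = 1.4780 rad → d_gc = 9406.2 km
Rhumb line: Δψ = +1.3741, q = Δφ/Δψ = 0.7634, d_rh = R√(Δφ²+q²Δλ²) = 9749.4 km
Excess = 9749.4 − 9406.2 = 343.2 ≈ 343 km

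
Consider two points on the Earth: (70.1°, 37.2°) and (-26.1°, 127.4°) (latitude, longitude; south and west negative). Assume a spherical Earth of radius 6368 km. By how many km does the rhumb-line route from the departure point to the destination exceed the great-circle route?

Great circle: cos σ = sin φ₁ sin φ₂ + cos φ₁ cos φ₂ cos Δλ,  σ = 1.9984 rad → d_gc = 12726.1 km
Rhumb line: Δψ = -2.2127, q = Δφ/Δψ = 0.7588, d_rh = R√(Δφ²+q²Δλ²) = 13121.9 km
Excess = 13121.9 − 12726.1 = 395.8 ≈ 396 km

396 km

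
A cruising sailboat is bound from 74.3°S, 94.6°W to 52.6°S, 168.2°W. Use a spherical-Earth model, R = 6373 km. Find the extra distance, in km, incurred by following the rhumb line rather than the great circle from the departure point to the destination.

Great circle: cos σ = sin φ₁ sin φ₂ + cos φ₁ cos φ₂ cos Δλ,  σ = 0.6246 rad → d_gc = 3980.75 km
Rhumb line: Δψ = +0.8981, q = Δφ/Δψ = 0.4217, d_rh = R√(Δφ²+q²Δλ²) = 4212.28 km
Excess = 4212.28 − 3980.75 = 231.53 ≈ 232 km

232 km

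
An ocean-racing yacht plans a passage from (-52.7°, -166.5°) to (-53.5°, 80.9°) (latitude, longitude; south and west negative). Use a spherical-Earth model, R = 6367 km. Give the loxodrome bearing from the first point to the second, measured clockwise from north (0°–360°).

269.3°

Meridional parts: M(φ₁)=-1.0862, M(φ₂)=-1.1094 → ΔM = -0.0233;  Δλ = -1.9652 rad
tan C = Δλ / ΔM = +84.5060 → C = 269.32°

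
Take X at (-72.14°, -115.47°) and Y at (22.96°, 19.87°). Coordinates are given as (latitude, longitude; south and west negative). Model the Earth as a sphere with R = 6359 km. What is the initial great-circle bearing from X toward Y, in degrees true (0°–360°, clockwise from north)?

127.9°

θ = atan2( sin Δλ·cos φ₂ ,  cos φ₁ sin φ₂ − sin φ₁ cos φ₂ cos Δλ )
  = atan2(+0.6472, -0.5037) = 127.89°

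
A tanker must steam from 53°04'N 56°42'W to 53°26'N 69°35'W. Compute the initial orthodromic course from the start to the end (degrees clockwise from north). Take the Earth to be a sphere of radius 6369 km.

N = sin Δλ·cos φ₂ = -0.1328;  D = cos φ₁ sin φ₂ − sin φ₁ cos φ₂ cos Δλ = +0.0184
initial course = atan2(N, D) = 277.88°

277.9°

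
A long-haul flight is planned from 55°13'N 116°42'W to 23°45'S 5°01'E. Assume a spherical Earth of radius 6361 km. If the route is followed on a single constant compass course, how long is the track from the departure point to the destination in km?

14644 km

Δψ = ln[tan(π/4+φ₂/2)/tan(π/4+φ₁/2)] = -1.5878;  Δφ = -1.3782 rad,  Δλ = +2.1244 rad
q = Δφ/Δψ = 0.8680
d = R·√(Δφ² + q²Δλ²) = 6361·2.30214 = 14644 km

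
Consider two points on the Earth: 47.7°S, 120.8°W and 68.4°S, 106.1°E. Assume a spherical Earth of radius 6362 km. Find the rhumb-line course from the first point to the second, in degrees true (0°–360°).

Δψ = ln[tan(π/4+φ₂/2)/tan(π/4+φ₁/2)] = -0.7071
Δλ = -2.3230 rad (taken the short way round)
course = atan2(Δλ, Δψ) = 253.07°

253.1°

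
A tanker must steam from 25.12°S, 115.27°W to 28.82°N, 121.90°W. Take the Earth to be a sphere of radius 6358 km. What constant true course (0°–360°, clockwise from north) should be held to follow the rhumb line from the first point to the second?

353.3°

Meridional parts: M(φ₁)=-0.4532, M(φ₂)=+0.5257 → ΔM = +0.9789;  Δλ = -0.1157 rad
tan C = Δλ / ΔM = -0.1182 → C = 353.26°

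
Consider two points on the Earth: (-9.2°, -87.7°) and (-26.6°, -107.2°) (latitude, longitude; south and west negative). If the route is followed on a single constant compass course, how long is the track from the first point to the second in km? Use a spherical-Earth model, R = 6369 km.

Δψ = ln[tan(π/4+φ₂/2)/tan(π/4+φ₁/2)] = -0.3206;  Δφ = -0.3037 rad,  Δλ = -0.3403 rad
q = Δφ/Δψ = 0.9472
d = R·√(Δφ² + q²Δλ²) = 6369·0.44288 = 2821 km

2821 km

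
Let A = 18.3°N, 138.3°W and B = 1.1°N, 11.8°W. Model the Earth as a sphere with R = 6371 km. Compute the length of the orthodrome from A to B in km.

Haversine: a = sin²(Δφ/2)+cos φ₁ cos φ₂ sin²(Δλ/2) = 0.77930;  σ = 2·atan2(√a,√(1−a))
σ = 123.960° → d = Rσ = 6371·2.16350 = 13784 km

13784 km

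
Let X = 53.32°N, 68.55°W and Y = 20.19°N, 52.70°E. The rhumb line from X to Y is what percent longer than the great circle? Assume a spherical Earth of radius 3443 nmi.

10.0%

Great circle: σ = 1.5848 rad → d_gc = Rσ = 5456.6 nmi
Rhumb: Δφ = -0.5782, Δλ = +2.1162, Δψ = -0.7442, q = Δφ/Δψ = 0.7769 → d_rh = R√(Δφ²+q²Δλ²) = 6000.7 nmi
Excess = (6000.7 − 5456.6) / 5456.6 = 544.1 / 5456.6 = 9.97% ≈ 10.0%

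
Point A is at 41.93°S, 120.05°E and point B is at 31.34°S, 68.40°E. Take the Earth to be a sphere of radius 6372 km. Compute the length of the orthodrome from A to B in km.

cos σ = sin φ₁ sin φ₂ + cos φ₁ cos φ₂ cos Δλ
      = sin(-41.93°)sin(-31.34°) + cos(-41.93°)cos(-31.34°)cos(-51.65°) = 0.7418
σ = 42.115° → d = Rσ = 6372·0.73504 = 4684 km

4684 km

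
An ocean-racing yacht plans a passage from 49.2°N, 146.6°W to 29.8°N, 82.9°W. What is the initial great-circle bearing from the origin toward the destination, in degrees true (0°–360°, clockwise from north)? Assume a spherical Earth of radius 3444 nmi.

87.5°

N = sin Δλ·cos φ₂ = +0.7779;  D = cos φ₁ sin φ₂ − sin φ₁ cos φ₂ cos Δλ = +0.0337
initial course = atan2(N, D) = 87.52°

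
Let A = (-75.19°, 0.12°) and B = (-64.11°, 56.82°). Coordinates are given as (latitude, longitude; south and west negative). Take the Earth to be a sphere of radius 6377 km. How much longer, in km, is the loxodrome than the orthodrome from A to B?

88 km

Great circle: cos σ = sin φ₁ sin φ₂ + cos φ₁ cos φ₂ cos Δλ,  σ = 0.3736 rad → d_gc = 2382.4 km
Rhumb line: Δψ = +0.5702, q = Δφ/Δψ = 0.3392, d_rh = R√(Δφ²+q²Δλ²) = 2470.2 km
Excess = 2470.2 − 2382.4 = 87.8 ≈ 88 km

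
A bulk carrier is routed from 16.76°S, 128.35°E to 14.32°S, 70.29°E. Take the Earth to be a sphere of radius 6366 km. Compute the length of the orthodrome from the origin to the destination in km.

6199 km

cos σ = sin φ₁ sin φ₂ + cos φ₁ cos φ₂ cos Δλ
      = sin(-16.76°)sin(-14.32°) + cos(-16.76°)cos(-14.32°)cos(-58.06°) = 0.5621
σ = 55.796° → d = Rσ = 6366·0.97382 = 6199 km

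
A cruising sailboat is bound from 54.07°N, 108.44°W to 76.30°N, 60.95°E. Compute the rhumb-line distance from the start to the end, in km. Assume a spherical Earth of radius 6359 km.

Rhumb course C = atan2(Δλ, Δψ) with Δψ = ln[tan(π/4+φ₂/2)/tan(π/4+φ₁/2)] = +0.9929, Δλ = +2.9564 → C = 71.43°
d = R·|Δφ| / |cos C| = 6359·0.38799 / 0.31838 = 7749 km

7749 km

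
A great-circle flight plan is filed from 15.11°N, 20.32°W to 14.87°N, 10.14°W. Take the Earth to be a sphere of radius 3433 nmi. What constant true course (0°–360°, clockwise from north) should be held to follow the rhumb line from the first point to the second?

91.4°

Meridional parts: M(φ₁)=+0.2668, M(φ₂)=+0.2625 → ΔM = -0.0043;  Δλ = +0.1777 rad
tan C = Δλ / ΔM = -40.9732 → C = 91.40°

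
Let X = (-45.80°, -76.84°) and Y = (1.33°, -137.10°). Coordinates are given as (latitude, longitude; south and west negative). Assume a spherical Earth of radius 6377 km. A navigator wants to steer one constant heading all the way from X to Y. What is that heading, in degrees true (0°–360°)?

311.3°

Meridional parts: M(φ₁)=-0.9013, M(φ₂)=+0.0232 → ΔM = +0.9245;  Δλ = -1.0517 rad
tan C = Δλ / ΔM = -1.1377 → C = 311.32°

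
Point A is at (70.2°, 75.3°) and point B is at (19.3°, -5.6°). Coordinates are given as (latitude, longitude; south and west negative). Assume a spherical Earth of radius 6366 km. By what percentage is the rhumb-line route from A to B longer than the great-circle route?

5.0%

Great circle: σ = 1.2009 rad → d_gc = Rσ = 7644.8 km
Rhumb: Δφ = -0.8884, Δλ = -1.4120, Δψ = -1.4023, q = Δφ/Δψ = 0.6335 → d_rh = R√(Δφ²+q²Δλ²) = 8025.6 km
Excess = (8025.6 − 7644.8) / 7644.8 = 380.8 / 7644.8 = 4.98% ≈ 5.0%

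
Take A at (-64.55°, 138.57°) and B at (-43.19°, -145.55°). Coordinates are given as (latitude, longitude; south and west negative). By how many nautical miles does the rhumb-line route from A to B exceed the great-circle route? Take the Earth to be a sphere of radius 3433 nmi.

Great circle: cos σ = sin φ₁ sin φ₂ + cos φ₁ cos φ₂ cos Δλ,  σ = 0.8032 rad → d_gc = 2757.2 nmi
Rhumb line: Δψ = +0.6506, q = Δφ/Δψ = 0.5730, d_rh = R√(Δφ²+q²Δλ²) = 2902.4 nmi
Excess = 2902.4 − 2757.2 = 145.2 ≈ 145 nmi

145 nmi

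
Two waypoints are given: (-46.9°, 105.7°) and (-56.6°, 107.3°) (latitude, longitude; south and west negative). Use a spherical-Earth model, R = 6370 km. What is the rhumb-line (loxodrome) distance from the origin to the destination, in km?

1084 km

Rhumb course C = atan2(Δλ, Δψ) with Δψ = ln[tan(π/4+φ₂/2)/tan(π/4+φ₁/2)] = -0.2749, Δλ = +0.0279 → C = 174.20°
d = R·|Δφ| / |cos C| = 6370·0.16930 / 0.99488 = 1084 km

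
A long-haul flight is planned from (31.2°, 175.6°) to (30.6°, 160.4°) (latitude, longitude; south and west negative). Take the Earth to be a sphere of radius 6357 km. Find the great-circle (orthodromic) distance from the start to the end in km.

1447 km

Haversine: a = sin²(Δφ/2)+cos φ₁ cos φ₂ sin²(Δλ/2) = 0.01291;  σ = 2·atan2(√a,√(1−a))
σ = 13.046° → d = Rσ = 6357·0.22770 = 1447 km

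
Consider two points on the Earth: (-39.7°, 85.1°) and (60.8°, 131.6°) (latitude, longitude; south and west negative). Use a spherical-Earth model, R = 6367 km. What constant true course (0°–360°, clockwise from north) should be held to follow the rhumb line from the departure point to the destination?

21.1°

Meridional parts: M(φ₁)=-0.7561, M(φ₂)=+1.3452 → ΔM = +2.1013;  Δλ = +0.8116 rad
tan C = Δλ / ΔM = +0.3862 → C = 21.12°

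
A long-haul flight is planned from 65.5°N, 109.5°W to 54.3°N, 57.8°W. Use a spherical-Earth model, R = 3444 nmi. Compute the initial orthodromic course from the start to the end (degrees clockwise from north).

N = sin Δλ·cos φ₂ = +0.4579;  D = cos φ₁ sin φ₂ − sin φ₁ cos φ₂ cos Δλ = +0.0077
initial course = atan2(N, D) = 89.04°

89.0°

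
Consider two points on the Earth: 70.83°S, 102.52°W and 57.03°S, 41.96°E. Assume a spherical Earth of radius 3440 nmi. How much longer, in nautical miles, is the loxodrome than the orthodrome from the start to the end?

832 nmi

Great circle: cos σ = sin φ₁ sin φ₂ + cos φ₁ cos φ₂ cos Δλ,  σ = 0.8672 rad → d_gc = 2983.1 nmi
Rhumb line: Δψ = +0.5610, q = Δφ/Δψ = 0.4293, d_rh = R√(Δφ²+q²Δλ²) = 3815.3 nmi
Excess = 3815.3 − 2983.1 = 832.2 ≈ 832 nmi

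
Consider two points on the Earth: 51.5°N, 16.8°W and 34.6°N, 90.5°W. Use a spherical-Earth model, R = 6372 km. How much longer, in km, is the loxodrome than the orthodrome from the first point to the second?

218 km

Great circle: cos σ = sin φ₁ sin φ₂ + cos φ₁ cos φ₂ cos Δλ,  σ = 0.9419 rad → d_gc = 6002.1 km
Rhumb line: Δψ = -0.4077, q = Δφ/Δψ = 0.7234, d_rh = R√(Δφ²+q²Δλ²) = 6220.2 km
Excess = 6220.2 − 6002.1 = 218.1 ≈ 218 km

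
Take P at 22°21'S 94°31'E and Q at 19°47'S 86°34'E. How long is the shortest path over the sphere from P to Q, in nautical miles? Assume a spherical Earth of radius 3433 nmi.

470 nmi

Haversine: a = sin²(Δφ/2)+cos φ₁ cos φ₂ sin²(Δλ/2) = 0.00468;  σ = 2·atan2(√a,√(1−a))
σ = 7.849° → d = Rσ = 3433·0.13698 = 470 nmi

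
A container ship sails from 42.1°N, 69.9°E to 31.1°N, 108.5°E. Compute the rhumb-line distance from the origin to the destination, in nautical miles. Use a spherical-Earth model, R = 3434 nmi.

1965 nmi

Rhumb course C = atan2(Δλ, Δψ) with Δψ = ln[tan(π/4+φ₂/2)/tan(π/4+φ₁/2)] = -0.2399, Δλ = +0.6737 → C = 109.60°
d = R·|Δφ| / |cos C| = 3434·0.19199 / 0.33548 = 1965 nmi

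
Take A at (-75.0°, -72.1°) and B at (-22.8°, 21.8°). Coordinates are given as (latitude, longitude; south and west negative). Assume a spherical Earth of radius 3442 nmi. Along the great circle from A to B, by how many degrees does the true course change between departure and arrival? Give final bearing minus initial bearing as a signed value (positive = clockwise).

-83.9°

At departure: θ₁ = atan2(sin Δλ cos φ₂, cos φ₁ sin φ₂ − sin φ₁ cos φ₂ cos Δλ) = 99.92°
At arrival: θ₂ = atan2(sin Δλ cos φ₁, −cos φ₂ sin φ₁ + sin φ₂ cos φ₁ cos Δλ) = 16.05°
Δθ = θ₂ − θ₁ = -83.9°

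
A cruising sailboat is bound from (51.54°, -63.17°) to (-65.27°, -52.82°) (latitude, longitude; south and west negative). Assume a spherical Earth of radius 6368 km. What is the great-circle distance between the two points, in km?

13013 km

cos σ = sin φ₁ sin φ₂ + cos φ₁ cos φ₂ cos Δλ
      = sin(51.54°)sin(-65.27°) + cos(51.54°)cos(-65.27°)cos(10.35°) = -0.4553
σ = 117.082° → d = Rσ = 6368·2.04347 = 13013 km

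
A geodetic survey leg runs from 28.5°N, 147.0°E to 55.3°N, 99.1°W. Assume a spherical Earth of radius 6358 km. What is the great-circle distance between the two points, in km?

8774 km

cos σ = sin φ₁ sin φ₂ + cos φ₁ cos φ₂ cos Δλ
      = sin(28.50°)sin(55.30°) + cos(28.50°)cos(55.30°)cos(113.90°) = 0.1896
σ = 79.070° → d = Rσ = 6358·1.38004 = 8774 km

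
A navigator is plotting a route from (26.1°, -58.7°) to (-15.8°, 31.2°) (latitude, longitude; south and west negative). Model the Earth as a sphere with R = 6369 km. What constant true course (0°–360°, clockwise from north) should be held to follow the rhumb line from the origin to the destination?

115.6°

Meridional parts: M(φ₁)=+0.4722, M(φ₂)=-0.2793 → ΔM = -0.7515;  Δλ = +1.5691 rad
tan C = Δλ / ΔM = -2.0879 → C = 115.59°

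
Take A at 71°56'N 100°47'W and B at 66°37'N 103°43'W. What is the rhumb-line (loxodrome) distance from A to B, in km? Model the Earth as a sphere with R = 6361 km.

Δψ = ln[tan(π/4+φ₂/2)/tan(π/4+φ₁/2)] = -0.2636;  Δφ = -0.0928 rad,  Δλ = -0.0512 rad
q = Δφ/Δψ = 0.3520
d = R·√(Δφ² + q²Δλ²) = 6361·0.09453 = 601 km

601 km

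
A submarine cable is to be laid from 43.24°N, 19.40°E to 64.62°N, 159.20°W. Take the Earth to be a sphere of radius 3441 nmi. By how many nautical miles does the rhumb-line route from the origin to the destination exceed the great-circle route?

1937 nmi

Great circle: cos σ = sin φ₁ sin φ₂ + cos φ₁ cos φ₂ cos Δλ,  σ = 1.2590 rad → d_gc = 4332.2 nmi
Rhumb line: Δψ = +0.6523, q = Δφ/Δψ = 0.5721, d_rh = R√(Δφ²+q²Δλ²) = 6268.9 nmi
Excess = 6268.9 − 4332.2 = 1936.7 ≈ 1937 nmi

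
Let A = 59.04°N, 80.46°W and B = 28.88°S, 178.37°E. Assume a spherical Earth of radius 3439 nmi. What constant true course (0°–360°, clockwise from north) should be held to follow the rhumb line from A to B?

224.3°

Δψ = ln[tan(π/4+φ₂/2)/tan(π/4+φ₁/2)] = -1.8108
Δλ = -1.7657 rad (taken the short way round)
course = atan2(Δλ, Δψ) = 224.28°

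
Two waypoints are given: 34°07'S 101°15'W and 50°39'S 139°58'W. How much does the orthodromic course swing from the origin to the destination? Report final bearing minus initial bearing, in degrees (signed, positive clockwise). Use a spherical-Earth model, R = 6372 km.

+26.9°

At departure: θ₁ = atan2(sin Δλ cos φ₂, cos φ₁ sin φ₂ − sin φ₁ cos φ₂ cos Δλ) = 227.55°
At arrival: θ₂ = atan2(sin Δλ cos φ₁, −cos φ₂ sin φ₁ + sin φ₂ cos φ₁ cos Δλ) = 254.47°
Δθ = θ₂ − θ₁ = +26.9°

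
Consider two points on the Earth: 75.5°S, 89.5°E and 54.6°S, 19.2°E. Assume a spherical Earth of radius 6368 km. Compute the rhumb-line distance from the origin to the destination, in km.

Rhumb course C = atan2(Δλ, Δψ) with Δψ = ln[tan(π/4+φ₂/2)/tan(π/4+φ₁/2)] = +0.9197, Δλ = -1.2270 → C = 306.86°
d = R·|Δφ| / |cos C| = 6368·0.36477 / 0.59980 = 3873 km

3873 km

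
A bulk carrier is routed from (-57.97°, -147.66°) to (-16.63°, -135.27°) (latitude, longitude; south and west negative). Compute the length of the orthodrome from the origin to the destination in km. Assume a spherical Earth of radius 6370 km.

Haversine: a = sin²(Δφ/2)+cos φ₁ cos φ₂ sin²(Δλ/2) = 0.13052;  σ = 2·atan2(√a,√(1−a))
σ = 42.356° → d = Rσ = 6370·0.73926 = 4709 km

4709 km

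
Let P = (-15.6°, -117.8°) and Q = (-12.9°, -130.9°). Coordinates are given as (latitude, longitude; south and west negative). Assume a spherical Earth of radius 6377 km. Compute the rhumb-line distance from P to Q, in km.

1445 km

Δψ = ln[tan(π/4+φ₂/2)/tan(π/4+φ₁/2)] = +0.0486;  Δφ = +0.0471 rad,  Δλ = -0.2286 rad
q = Δφ/Δψ = 0.9691
d = R·√(Δφ² + q²Δλ²) = 6377·0.22654 = 1445 km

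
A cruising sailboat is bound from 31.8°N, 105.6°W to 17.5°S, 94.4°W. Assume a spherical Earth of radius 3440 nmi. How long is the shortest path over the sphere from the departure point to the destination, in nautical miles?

3029 nmi

Haversine: a = sin²(Δφ/2)+cos φ₁ cos φ₂ sin²(Δλ/2) = 0.18167;  σ = 2·atan2(√a,√(1−a))
σ = 50.457° → d = Rσ = 3440·0.88064 = 3029 nmi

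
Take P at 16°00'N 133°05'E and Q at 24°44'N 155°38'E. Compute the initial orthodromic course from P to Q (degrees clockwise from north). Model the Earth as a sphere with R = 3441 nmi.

63.9°

N = sin Δλ·cos φ₂ = +0.3483;  D = cos φ₁ sin φ₂ − sin φ₁ cos φ₂ cos Δλ = +0.1710
initial course = atan2(N, D) = 63.85°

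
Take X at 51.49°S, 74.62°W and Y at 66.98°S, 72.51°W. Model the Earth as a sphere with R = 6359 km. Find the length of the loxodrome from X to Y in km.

Rhumb course C = atan2(Δλ, Δψ) with Δψ = ln[tan(π/4+φ₂/2)/tan(π/4+φ₁/2)] = -0.5396, Δλ = +0.0368 → C = 176.10°
d = R·|Δφ| / |cos C| = 6359·0.27035 / 0.99768 = 1723 km

1723 km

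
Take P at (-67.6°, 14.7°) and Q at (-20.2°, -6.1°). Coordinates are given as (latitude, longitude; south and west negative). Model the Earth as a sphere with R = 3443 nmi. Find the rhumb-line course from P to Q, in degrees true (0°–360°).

343.9°

Meridional parts: M(φ₁)=-1.6195, M(φ₂)=-0.3601 → ΔM = +1.2594;  Δλ = -0.3630 rad
tan C = Δλ / ΔM = -0.2883 → C = 343.92°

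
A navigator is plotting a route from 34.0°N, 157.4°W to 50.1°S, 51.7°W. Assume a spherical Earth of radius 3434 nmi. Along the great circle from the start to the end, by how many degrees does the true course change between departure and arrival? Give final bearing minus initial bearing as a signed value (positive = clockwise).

At departure: θ₁ = atan2(sin Δλ cos φ₂, cos φ₁ sin φ₂ − sin φ₁ cos φ₂ cos Δλ) = 131.11°
At arrival: θ₂ = atan2(sin Δλ cos φ₁, −cos φ₂ sin φ₁ + sin φ₂ cos φ₁ cos Δλ) = 103.16°
Δθ = θ₂ − θ₁ = -28.0°

-28.0°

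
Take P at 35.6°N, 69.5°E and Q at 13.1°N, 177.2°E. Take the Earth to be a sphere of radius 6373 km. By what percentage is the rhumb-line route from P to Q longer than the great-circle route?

Great circle: σ = 1.6798 rad → d_gc = Rσ = 10705.7 km
Rhumb: Δφ = -0.3927, Δλ = +1.8797, Δψ = -0.4350, q = Δφ/Δψ = 0.9027 → d_rh = R√(Δφ²+q²Δλ²) = 11100.1 km
Excess = (11100.1 − 10705.7) / 10705.7 = 394.4 / 10705.7 = 3.68% ≈ 3.7%

3.7%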